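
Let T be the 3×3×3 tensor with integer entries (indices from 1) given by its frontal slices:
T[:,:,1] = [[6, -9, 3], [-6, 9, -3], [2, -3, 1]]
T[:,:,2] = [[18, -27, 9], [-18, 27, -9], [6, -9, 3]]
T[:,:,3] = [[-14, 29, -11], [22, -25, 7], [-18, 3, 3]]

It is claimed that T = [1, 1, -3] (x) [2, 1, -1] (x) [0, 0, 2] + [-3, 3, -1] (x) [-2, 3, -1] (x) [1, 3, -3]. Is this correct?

Yes

Reconstruct entrywise from the claimed factors. For example, T[1,3,2] = 9 and Σₗ aₗ[1]bₗ[3]cₗ[2] = (1)·(-1)·(0) + (-3)·(-1)·(3) = 9; checking all 27 entries, every one matches. The claim holds.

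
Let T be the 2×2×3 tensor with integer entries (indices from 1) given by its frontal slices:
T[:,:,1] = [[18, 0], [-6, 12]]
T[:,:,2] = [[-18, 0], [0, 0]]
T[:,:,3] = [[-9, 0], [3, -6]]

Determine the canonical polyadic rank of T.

2

Lower bound: the mode-3 unfolding of T (rows indexed by k, columns by (i,j) = (1,1), (1,2), (2,1), (2,2)) is [[18, 0, -6, 12], [-18, 0, 0, 0], [-9, 0, 3, -6]].
There the 2×2 minor on rows k ∈ {1, 2}, columns (i,j) ∈ {(1,1), (2,1)} is det [[18, -6], [-18, 0]] = -108 ≠ 0, so this unfolding has rank ≥ 2; CP rank is at least every unfolding rank, so rank(T) ≥ 2. (Flattening ranks never certify an upper bound on CP rank; for that we must actually write T with 2 rank-1 terms.)
Upper bound — finding two terms. Write S_k = T[:,:,k] for the frontal slices: S₁ = [[18, 0], [-6, 12]], S₂ = [[-18, 0], [0, 0]], S₃ = [[-9, 0], [3, -6]].
If T = a₁ ⊗ b₁ ⊗ c₁ + a₂ ⊗ b₂ ⊗ c₂ then each S_k = c₁[k]·a₁b₁ᵀ + c₂[k]·a₂b₂ᵀ. S₁ and S₂ are linearly independent, so a₁b₁ᵀ and a₂b₂ᵀ must span the same plane of matrices: they are the rank-1 matrices of the form x·S₁ + y·S₂.
det(x·S₁ + y·S₂) is 216·x² − 216·xy = 216·(x − y)(x), vanishing at (x:y) = (1:1) and (0:1).
M₁ = S₁ + S₂ = [[0, 0], [-6, 12]] = (-6)·[0, 1][1, -2]ᵀ and M₂ = S₂ = [[-18, 0], [0, 0]] = (-18)·[1, 0][1, 0]ᵀ, so take a₁ = [0, 1], b₁ = [1, -2], a₂ = [1, 0], b₂ = [1, 0].
Each slice is an integer combination of E₁ = a₁b₁ᵀ and E₂ = a₂b₂ᵀ: S₁ = −6·E₁ + 18·E₂, S₂ = −18·E₂, S₃ = 3·E₁ − 9·E₂; reading off coefficients, c₁ = [-6, 0, 3] and c₂ = [18, -18, -9].
Hence T = [0, 1] ⊗ [1, -2] ⊗ [-6, 0, 3] + [1, 0] ⊗ [1, 0] ⊗ [18, -18, -9], so rank(T) ≤ 2.
These bounds meet, so rank(T) = 2.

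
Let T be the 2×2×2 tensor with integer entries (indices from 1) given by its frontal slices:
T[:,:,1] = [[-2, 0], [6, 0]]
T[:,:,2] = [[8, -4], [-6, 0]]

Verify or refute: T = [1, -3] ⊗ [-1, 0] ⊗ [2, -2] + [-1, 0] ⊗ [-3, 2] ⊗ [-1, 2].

Reconstruct entry (1,1,1) from the claimed factors: Σₗ aₗ[1]bₗ[1]cₗ[1] = (1)·(-1)·(2) + (-1)·(-3)·(-1) = -5, but T[1,1,1] = -2. The claim is false.

No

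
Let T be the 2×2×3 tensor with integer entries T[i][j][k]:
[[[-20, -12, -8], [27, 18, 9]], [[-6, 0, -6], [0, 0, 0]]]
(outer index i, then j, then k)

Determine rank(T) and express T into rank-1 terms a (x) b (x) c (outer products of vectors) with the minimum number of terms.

Lower bound: the mode-1 unfolding of T (rows indexed by i, columns by (j,k) = (0,0), (0,1), (0,2), (1,0), (1,1), (1,2)) is [[-20, -12, -8, 27, 18, 9], [-6, 0, -6, 0, 0, 0]].
There the 2×2 minor on rows i ∈ {0, 1}, columns (j,k) ∈ {(0,0), (0,1)} is det [[-20, -12], [-6, 0]] = -72 ≠ 0, so this unfolding has rank ≥ 2; CP rank is at least every unfolding rank, so rank(T) ≥ 2. (This is only a lower bound: in general the CP rank may exceed every unfolding rank, so we still need to exhibit 2 rank-1 terms summing to T.)
Upper bound — finding two terms. Write S_k = T[:,:,k] for the frontal slices: S₀ = [[-20, 27], [-6, 0]], S₁ = [[-12, 18], [0, 0]], S₂ = [[-8, 9], [-6, 0]].
If T = a₁ (x) b₁ (x) c₁ + a₂ (x) b₂ (x) c₂ then each S_k = c₁[k]·a₁b₁ᵀ + c₂[k]·a₂b₂ᵀ. S₀ and S₁ are linearly independent, so a₁b₁ᵀ and a₂b₂ᵀ must span the same plane of matrices: they are the rank-1 matrices of the form x·S₀ + y·S₁.
det(x·S₀ + y·S₁) is 162·x² + 108·xy = 54·(3·x + 2·y)(x), vanishing at (x:y) = (2:-3) and (0:1).
M₁ = 2·S₀ − 3·S₁ = [[-4, 0], [-12, 0]] = (-4)·[1, 3][1, 0]ᵀ and M₂ = S₁ = [[-12, 18], [0, 0]] = (-6)·[1, 0][2, -3]ᵀ, so take a₁ = [1, 3], b₁ = [1, 0], a₂ = [1, 0], b₂ = [2, -3].
Each slice is an integer combination of E₁ = a₁b₁ᵀ and E₂ = a₂b₂ᵀ: S₀ = −2·E₁ − 9·E₂, S₁ = −6·E₂, S₂ = −2·E₁ − 3·E₂; reading off coefficients, c₁ = [-2, 0, -2] and c₂ = [-9, -6, -3].
Hence T = [1, 3] (x) [1, 0] (x) [-2, 0, -2] + [1, 0] (x) [2, -3] (x) [-9, -6, -3], so rank(T) ≤ 2.
These bounds meet, so rank(T) = 2.

rank(T) = 2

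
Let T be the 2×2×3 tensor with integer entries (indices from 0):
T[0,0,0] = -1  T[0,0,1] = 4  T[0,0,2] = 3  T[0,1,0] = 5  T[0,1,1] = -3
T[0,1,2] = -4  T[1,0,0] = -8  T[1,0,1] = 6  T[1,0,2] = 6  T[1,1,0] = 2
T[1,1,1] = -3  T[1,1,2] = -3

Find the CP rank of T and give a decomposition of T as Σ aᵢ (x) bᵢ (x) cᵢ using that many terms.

rank(T) = 3

Lower bound: the mode-3 unfolding of T (rows indexed by k, columns by (i,j) = (0,0), (0,1), (1,0), (1,1)) is [[-1, 5, -8, 2], [4, -3, 6, -3], [3, -4, 6, -3]].
There the 3×3 minor on rows k ∈ {0, 1, 2}, columns (i,j) ∈ {(0,0), (0,1), (1,0)} is det [[-1, 5, -8], [4, -3, 6], [3, -4, 6]] = 20 ≠ 0, so this unfolding has rank ≥ 3; CP rank is at least every unfolding rank, so rank(T) ≥ 3. (This is only a lower bound: in general the CP rank may exceed every unfolding rank, so we still need to exhibit 3 rank-1 terms summing to T.)
Upper bound: T is a sum of 3 rank-1 terms, T = (1, -1) (x) (2, 1) (x) (2, -1, -1) + (1, 0) (x) (1, 1) (x) (-1, 2, 1) + (1, 1) (x) (1, -1) (x) (-4, 4, 4) (one valid choice — decompositions are not unique — normalised so each a, b is primitive with positive first nonzero entry; check it by expanding all entries), so rank(T) ≤ 3.
These bounds meet, so rank(T) = 3.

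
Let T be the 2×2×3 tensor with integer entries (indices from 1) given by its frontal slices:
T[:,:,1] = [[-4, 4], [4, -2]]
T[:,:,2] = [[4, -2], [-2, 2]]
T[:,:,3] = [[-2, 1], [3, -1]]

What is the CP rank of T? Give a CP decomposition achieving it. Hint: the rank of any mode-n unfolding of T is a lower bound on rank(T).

Lower bound: the mode-3 unfolding of T (rows indexed by k, columns by (i,j) = (1,1), (1,2), (2,1), (2,2)) is [[-4, 4, 4, -2], [4, -2, -2, 2], [-2, 1, 3, -1]].
There the 3×3 minor on rows k ∈ {1, 2, 3}, columns (i,j) ∈ {(1,1), (1,2), (2,1)} is det [[-4, 4, 4], [4, -2, -2], [-2, 1, 3]] = -16 ≠ 0, so this unfolding has rank ≥ 3; CP rank is at least every unfolding rank, so rank(T) ≥ 3. (Unfolding ranks only ever bound the CP rank from below — rank(T) can be strictly larger than all of them — so the matching upper bound has to come from an explicit 3-term decomposition.)
Upper bound: T is a sum of 3 rank-1 terms, T = [0, 1] ⊗ [1, 0] ⊗ [0, 2, 1] + [1, -1] ⊗ [2, -1] ⊗ [-2, 2, -1] + [1, 0] ⊗ [0, 1] ⊗ [2, 0, 0] (written with every a and b primitive with positive leading entry and the scale carried by c; CP decompositions are not unique, and this one is verified by expanding entrywise), so rank(T) ≤ 3.
These bounds meet, so rank(T) = 3.

rank(T) = 3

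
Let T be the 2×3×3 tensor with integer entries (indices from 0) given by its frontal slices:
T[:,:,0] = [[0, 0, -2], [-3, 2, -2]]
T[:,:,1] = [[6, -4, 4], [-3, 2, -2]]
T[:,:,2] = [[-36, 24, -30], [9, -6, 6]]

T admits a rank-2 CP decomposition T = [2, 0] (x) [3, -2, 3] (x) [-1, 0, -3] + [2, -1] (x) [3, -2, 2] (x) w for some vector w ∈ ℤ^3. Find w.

w = [1, 1, -3]

Subtract the known terms from T to get the rank-1 residual R = [2, -1] (x) [3, -2, 2] (x) w, so R[i,j,k] = a[i]·b[j]·w[k]. Pick indices with nonzero a[0]·b[0] = (2)·(3) = 6. Only the fibre through (0,0,·) is needed: R[0,0,:] = T[0,0,:] − Σₗ aₗ[0]bₗ[0]cₗ = [0, 6, -36] − (2)·(3)·[-1, 0, -3] = [6, 6, -18]. Then w[k] = R[0,0,k] / 6 for each k, giving w = [6, 6, -18] / 6 = [1, 1, -3].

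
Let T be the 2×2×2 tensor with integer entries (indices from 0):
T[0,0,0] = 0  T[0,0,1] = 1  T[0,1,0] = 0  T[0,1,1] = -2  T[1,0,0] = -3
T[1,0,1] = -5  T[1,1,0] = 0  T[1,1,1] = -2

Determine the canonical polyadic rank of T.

Lower bound: the mode-2 unfolding of T (rows indexed by j, columns by (i,k) = (0,0), (0,1), (1,0), (1,1)) is [[0, 1, -3, -5], [0, -2, 0, -2]].
There the 2×2 minor on rows j ∈ {0, 1}, columns (i,k) ∈ {(0,1), (1,0)} is det [[1, -3], [-2, 0]] = -6 ≠ 0, so this unfolding has rank ≥ 2; CP rank is at least every unfolding rank, so rank(T) ≥ 2. (Flattening ranks never certify an upper bound on CP rank; for that we must actually write T with 2 rank-1 terms.)
Upper bound — finding two terms. Write S_k = T[:,:,k] for the frontal slices: S₀ = [[0, 0], [-3, 0]], S₁ = [[1, -2], [-5, -2]].
If T = a₁ ⊗ b₁ ⊗ c₁ + a₂ ⊗ b₂ ⊗ c₂ then each S_k = c₁[k]·a₁b₁ᵀ + c₂[k]·a₂b₂ᵀ. S₀ and S₁ are linearly independent, so a₁b₁ᵀ and a₂b₂ᵀ must span the same plane of matrices: they are the rank-1 matrices of the form x·S₀ + y·S₁.
det(x·S₀ + y·S₁) is −6·xy − 12·y² = (-6)·(x + 2·y)(y), vanishing at (x:y) = (2:-1) and (1:0).
M₁ = 2·S₀ − S₁ = [[-1, 2], [-1, 2]] = −[1, 1][1, -2]ᵀ and M₂ = S₀ = [[0, 0], [-3, 0]] = (-3)·[0, 1][1, 0]ᵀ, so take a₁ = [1, 1], b₁ = [1, -2], a₂ = [0, 1], b₂ = [1, 0].
Each slice is an integer combination of E₁ = a₁b₁ᵀ and E₂ = a₂b₂ᵀ: S₀ = −3·E₂, S₁ = E₁ − 6·E₂; reading off coefficients, c₁ = [0, 1] and c₂ = [-3, -6].
Hence T = [1, 1] ⊗ [1, -2] ⊗ [0, 1] + [0, 1] ⊗ [1, 0] ⊗ [-3, -6], so rank(T) ≤ 2.
These bounds meet, so rank(T) = 2.

2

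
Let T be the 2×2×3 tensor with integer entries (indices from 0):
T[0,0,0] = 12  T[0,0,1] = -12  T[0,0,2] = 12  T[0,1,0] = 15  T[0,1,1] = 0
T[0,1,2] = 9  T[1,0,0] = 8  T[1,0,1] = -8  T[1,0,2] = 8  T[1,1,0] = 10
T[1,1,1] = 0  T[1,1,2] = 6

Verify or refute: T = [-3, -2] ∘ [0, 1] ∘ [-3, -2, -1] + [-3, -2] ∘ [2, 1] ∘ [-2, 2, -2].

Yes

Reconstruct entrywise from the claimed factors. For example, T[1,0,0] = 8 and Σₗ aₗ[1]bₗ[0]cₗ[0] = (-2)·(0)·(-3) + (-2)·(2)·(-2) = 8; checking all 12 entries, every one matches. The claim holds.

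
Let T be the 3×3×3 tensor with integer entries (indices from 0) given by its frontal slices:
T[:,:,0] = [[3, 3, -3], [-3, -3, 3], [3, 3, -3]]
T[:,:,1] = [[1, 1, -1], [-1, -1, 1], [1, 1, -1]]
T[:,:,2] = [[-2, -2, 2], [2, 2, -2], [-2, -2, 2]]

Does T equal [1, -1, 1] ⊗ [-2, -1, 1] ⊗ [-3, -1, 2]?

No

Reconstruct entry (0,0,0) from the claimed factors: Σₗ aₗ[0]bₗ[0]cₗ[0] = (1)·(-2)·(-3) = 6, but T[0,0,0] = 3. The claim is false.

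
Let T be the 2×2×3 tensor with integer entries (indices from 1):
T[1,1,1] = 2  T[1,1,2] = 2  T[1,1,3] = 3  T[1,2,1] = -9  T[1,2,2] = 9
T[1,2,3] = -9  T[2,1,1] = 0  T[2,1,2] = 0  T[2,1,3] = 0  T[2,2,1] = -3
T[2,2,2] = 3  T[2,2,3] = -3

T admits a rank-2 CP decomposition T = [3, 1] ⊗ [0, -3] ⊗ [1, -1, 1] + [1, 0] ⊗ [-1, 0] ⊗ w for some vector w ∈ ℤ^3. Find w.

Subtract the known terms from T to get the rank-1 residual R = [1, 0] ⊗ [-1, 0] ⊗ w, so R[i,j,k] = a[i]·b[j]·w[k]. Pick indices with nonzero a[1]·b[1] = (1)·(-1) = -1. Only the fibre through (1,1,·) is needed: R[1,1,:] = T[1,1,:] − Σₗ aₗ[1]bₗ[1]cₗ = [2, 2, 3] − (3)·(0)·[1, -1, 1] = [2, 2, 3]. Then w[k] = R[1,1,k] / -1 for each k, giving w = [2, 2, 3] / -1 = [-2, -2, -3].

w = [-2, -2, -3]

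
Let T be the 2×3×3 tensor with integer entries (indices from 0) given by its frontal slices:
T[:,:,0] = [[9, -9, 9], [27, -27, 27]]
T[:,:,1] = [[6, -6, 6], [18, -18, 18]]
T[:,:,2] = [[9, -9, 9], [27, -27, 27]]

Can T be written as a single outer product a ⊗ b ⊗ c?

If T = a ⊗ b ⊗ c then every fibre of T is a multiple of the corresponding factor, so read the factors off the fibres through the nonzero entry T[0,0,0] = 9.
The mode-1 fibre T[:,0,0] = [9, 27] gives a = [1, 3] (primitive direction); the mode-2 fibre T[0,:,0] = [9, -9, 9] gives b = [1, -1, 1]; then c[k] = T[0,0,k] / (a[0]·b[0]) = [9, 6, 9] / 1 = [9, 6, 9].
Expanding [1, 3] ⊗ [1, -1, 1] ⊗ [9, 6, 9] reproduces all 18 entries of T, so T = [1, 3] ⊗ [1, -1, 1] ⊗ [9, 6, 9] and rank(T) ≤ 1.
Equivalently every frontal slice T[:,:,k] is c[k] times the rank-1 matrix [1, 3] ⊗ [1, -1, 1]. So T has rank 1 (it is nonzero).

Yes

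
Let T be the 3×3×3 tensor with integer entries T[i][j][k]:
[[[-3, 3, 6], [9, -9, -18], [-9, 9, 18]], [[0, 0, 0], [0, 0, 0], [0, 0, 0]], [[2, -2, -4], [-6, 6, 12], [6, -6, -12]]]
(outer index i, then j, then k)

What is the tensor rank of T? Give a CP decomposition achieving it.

rank(T) = 1

Lower bound: T ≠ 0 (e.g. T[0,0,0] = -3), so rank(T) ≥ 1.
Upper bound: if T = a ⊗ b ⊗ c then every fibre of T is a multiple of the corresponding factor, so read the factors off the fibres through the nonzero entry T[0,0,0] = -3.
The mode-1 fibre T[:,0,0] = [-3, 0, 2] gives a = [3, 0, -2] (primitive direction); the mode-2 fibre T[0,:,0] = [-3, 9, -9] gives b = [1, -3, 3]; then c[k] = T[0,0,k] / (a[0]·b[0]) = [-3, 3, 6] / 3 = [-1, 1, 2].
Expanding [3, 0, -2] ⊗ [1, -3, 3] ⊗ [-1, 1, 2] reproduces all 27 entries of T, so T = [3, 0, -2] ⊗ [1, -3, 3] ⊗ [-1, 1, 2] and rank(T) ≤ 1.
These bounds meet, so rank(T) = 1.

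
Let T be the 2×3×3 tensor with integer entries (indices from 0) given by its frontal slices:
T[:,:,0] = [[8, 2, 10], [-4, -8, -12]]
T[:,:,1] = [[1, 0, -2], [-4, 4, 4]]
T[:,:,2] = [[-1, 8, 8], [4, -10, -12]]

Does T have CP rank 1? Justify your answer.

The mode-3 unfolding of T (rows indexed by k, columns by (i,j) = (0,0), (0,1), (0,2), (1,0), (1,1), (1,2)) is [[8, 2, 10, -4, -8, -12], [1, 0, -2, -4, 4, 4], [-1, 8, 8, 4, -10, -12]].
There the 3×3 minor on rows k ∈ {0, 1, 2}, columns (i,j) ∈ {(0,0), (0,1), (0,2)} is det [[8, 2, 10], [1, 0, -2], [-1, 8, 8]] = 196 ≠ 0, so this unfolding has rank ≥ 3; CP rank is at least every unfolding rank, so rank(T) ≥ 3.
In particular rank(T) ≥ 3 > 1, so T is not rank-1.

No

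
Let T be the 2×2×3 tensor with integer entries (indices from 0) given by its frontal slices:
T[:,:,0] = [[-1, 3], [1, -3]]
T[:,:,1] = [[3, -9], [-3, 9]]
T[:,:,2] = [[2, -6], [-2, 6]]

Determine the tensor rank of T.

1

Lower bound: T ≠ 0 (e.g. T[0,0,0] = -1), so rank(T) ≥ 1.
Upper bound: the mode-1 fibre T[:,0,0] = [-1, 1] gives a = (1, -1) (primitive direction); the mode-2 fibre T[0,:,0] = [-1, 3] gives b = (1, -3); then c[k] = T[0,0,k] / (a[0]·b[0]) = [-1, 3, 2] / 1 = (-1, 3, 2).
Expanding (1, -1) ⊗ (1, -3) ⊗ (-1, 3, 2) reproduces all 12 entries of T, so T = (1, -1) ⊗ (1, -3) ⊗ (-1, 3, 2) and rank(T) ≤ 1.
These bounds meet, so rank(T) = 1.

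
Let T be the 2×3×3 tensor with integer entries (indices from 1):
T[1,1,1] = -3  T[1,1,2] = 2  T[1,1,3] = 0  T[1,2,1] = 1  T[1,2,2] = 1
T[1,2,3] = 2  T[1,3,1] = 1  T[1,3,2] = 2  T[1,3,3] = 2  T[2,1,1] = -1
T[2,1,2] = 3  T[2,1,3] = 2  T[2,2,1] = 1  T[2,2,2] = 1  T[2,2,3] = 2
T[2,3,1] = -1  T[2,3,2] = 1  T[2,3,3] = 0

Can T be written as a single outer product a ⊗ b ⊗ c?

The mode-2 unfolding of T (rows indexed by j, columns by (i,k) = (1,1), (1,2), (1,3), (2,1), (2,2), (2,3)) is [[-3, 2, 0, -1, 3, 2], [1, 1, 2, 1, 1, 2], [1, 2, 2, -1, 1, 0]].
There the 3×3 minor on rows j ∈ {1, 2, 3}, columns (i,k) ∈ {(1,1), (1,2), (1,3)} is det [[-3, 2, 0], [1, 1, 2], [1, 2, 2]] = 6 ≠ 0, so this unfolding has rank ≥ 3; CP rank is at least every unfolding rank, so rank(T) ≥ 3.
In particular rank(T) ≥ 3 > 1, so T is not rank-1.

No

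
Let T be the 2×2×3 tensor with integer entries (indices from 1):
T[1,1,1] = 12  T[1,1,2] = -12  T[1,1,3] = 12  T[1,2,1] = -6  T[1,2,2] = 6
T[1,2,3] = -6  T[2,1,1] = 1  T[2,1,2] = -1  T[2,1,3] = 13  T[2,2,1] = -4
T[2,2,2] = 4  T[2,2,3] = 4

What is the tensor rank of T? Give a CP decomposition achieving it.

rank(T) = 2

Lower bound: the mode-1 unfolding of T (rows indexed by i, columns by (j,k) = (1,1), (1,2), (1,3), (2,1), (2,2), (2,3)) is [[12, -12, 12, -6, 6, -6], [1, -1, 13, -4, 4, 4]].
There the 2×2 minor on rows i ∈ {1, 2}, columns (j,k) ∈ {(1,1), (1,3)} is det [[12, 12], [1, 13]] = 144 ≠ 0, so this unfolding has rank ≥ 2; CP rank is at least every unfolding rank, so rank(T) ≥ 2. (This is only a lower bound: in general the CP rank may exceed every unfolding rank, so we still need to exhibit 2 rank-1 terms summing to T.)
Upper bound — finding two terms. Write S_k = T[:,:,k] for the frontal slices: S₁ = [[12, -6], [1, -4]], S₂ = [[-12, 6], [-1, 4]], S₃ = [[12, -6], [13, 4]].
If T = a₁ ⊗ b₁ ⊗ c₁ + a₂ ⊗ b₂ ⊗ c₂ then each S_k = c₁[k]·a₁b₁ᵀ + c₂[k]·a₂b₂ᵀ. S₁ and S₃ are linearly independent, so a₁b₁ᵀ and a₂b₂ᵀ must span the same plane of matrices: they are the rank-1 matrices of the form x·S₁ + y·S₃.
det(x·S₁ + y·S₃) is −42·x² + 84·xy + 126·y² = (-42)·(x − 3·y)(x + y), vanishing at (x:y) = (3:1) and (1:-1).
M₁ = 3·S₁ + S₃ = [[48, -24], [16, -8]] = 8·[3, 1][2, -1]ᵀ and M₂ = S₁ − S₃ = [[0, 0], [-12, -8]] = (-4)·[0, 1][3, 2]ᵀ, so take a₁ = [3, 1], b₁ = [2, -1], a₂ = [0, 1], b₂ = [3, 2].
Each slice is an integer combination of E₁ = a₁b₁ᵀ and E₂ = a₂b₂ᵀ: S₁ = 2·E₁ − E₂, S₂ = −2·E₁ + E₂, S₃ = 2·E₁ + 3·E₂; reading off coefficients, c₁ = [2, -2, 2] and c₂ = [-1, 1, 3].
Hence T = [3, 1] ⊗ [2, -1] ⊗ [2, -2, 2] + [0, 1] ⊗ [3, 2] ⊗ [-1, 1, 3], so rank(T) ≤ 2.
These bounds meet, so rank(T) = 2.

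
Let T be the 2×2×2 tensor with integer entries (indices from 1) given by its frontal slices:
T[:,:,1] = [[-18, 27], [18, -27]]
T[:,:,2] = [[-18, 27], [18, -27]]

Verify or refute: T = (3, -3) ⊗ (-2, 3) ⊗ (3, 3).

Yes

Reconstruct entrywise from the claimed factors. For example, T[2,1,1] = 18 and Σₗ aₗ[2]bₗ[1]cₗ[1] = (-3)·(-2)·(3) = 18; checking all 8 entries, every one matches. The claim holds.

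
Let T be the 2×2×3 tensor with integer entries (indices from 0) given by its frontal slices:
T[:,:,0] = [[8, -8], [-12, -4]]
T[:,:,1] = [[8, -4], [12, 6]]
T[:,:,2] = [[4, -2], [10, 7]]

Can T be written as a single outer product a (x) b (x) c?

The mode-3 unfolding of T (rows indexed by k, columns by (i,j) = (0,0), (0,1), (1,0), (1,1)) is [[8, -8, -12, -4], [8, -4, 12, 6], [4, -2, 10, 7]].
There the 3×3 minor on rows k ∈ {0, 1, 2}, columns (i,j) ∈ {(0,0), (0,1), (1,0)} is det [[8, -8, -12], [8, -4, 12], [4, -2, 10]] = 128 ≠ 0, so this unfolding has rank ≥ 3; CP rank is at least every unfolding rank, so rank(T) ≥ 3.
In particular rank(T) ≥ 3 > 1, so T is not rank-1.

No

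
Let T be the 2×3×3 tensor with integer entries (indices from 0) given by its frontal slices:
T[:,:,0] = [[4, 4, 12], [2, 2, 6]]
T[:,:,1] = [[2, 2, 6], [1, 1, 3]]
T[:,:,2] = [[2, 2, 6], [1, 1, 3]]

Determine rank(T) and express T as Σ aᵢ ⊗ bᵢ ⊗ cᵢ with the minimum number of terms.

rank(T) = 1

Lower bound: T ≠ 0 (e.g. T[0,0,0] = 4), so rank(T) ≥ 1.
Upper bound: the mode-1 fibre T[:,0,0] = [4, 2] gives a = [2, 1] (primitive direction); the mode-2 fibre T[0,:,0] = [4, 4, 12] gives b = [1, 1, 3]; then c[k] = T[0,0,k] / (a[0]·b[0]) = [4, 2, 2] / 2 = [2, 1, 1].
Expanding [2, 1] ⊗ [1, 1, 3] ⊗ [2, 1, 1] reproduces all 18 entries of T, so T = [2, 1] ⊗ [1, 1, 3] ⊗ [2, 1, 1] and rank(T) ≤ 1.
These bounds meet, so rank(T) = 1.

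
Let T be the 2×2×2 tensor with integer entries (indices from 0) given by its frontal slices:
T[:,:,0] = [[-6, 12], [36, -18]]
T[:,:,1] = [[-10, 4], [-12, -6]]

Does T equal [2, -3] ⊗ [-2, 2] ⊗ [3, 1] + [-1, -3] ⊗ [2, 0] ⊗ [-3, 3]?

Reconstruct entrywise from the claimed factors. For example, T[0,1,0] = 12 and Σₗ aₗ[0]bₗ[1]cₗ[0] = (2)·(2)·(3) + (-1)·(0)·(-3) = 12; checking all 8 entries, every one matches. The claim holds.

Yes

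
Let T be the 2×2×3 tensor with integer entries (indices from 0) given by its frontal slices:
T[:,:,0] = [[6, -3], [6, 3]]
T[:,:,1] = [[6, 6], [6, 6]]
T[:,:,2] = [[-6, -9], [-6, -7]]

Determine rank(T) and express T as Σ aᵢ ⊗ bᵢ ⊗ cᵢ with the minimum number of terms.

Lower bound: in the mode-2 unfolding of T (rows indexed by j, columns by (i,k)) the 2×2 minor on rows j ∈ {0, 1}, columns (i,k) ∈ {(0,0), (0,1)} is det [[6, 6], [-3, 6]] = 54 ≠ 0, so that unfolding has rank ≥ 2 and hence rank(T) ≥ 2 (CP rank is at least every unfolding rank, though it can be larger).
Upper bound: with S_k = T[:,:,k], the two rank-1 terms a₁b₁ᵀ, a₂b₂ᵀ are the rank-1 members of the pencil x·S₀ + y·S₁.
det(x·S₀ + y·S₁) is 36·x² + 36·xy = 36·(x + y)(x), vanishing at (x:y) = (1:-1) and (0:1).
M₁ = S₀ − S₁ = [[0, -9], [0, -3]] = (-3)·[3, 1][0, 1]ᵀ and M₂ = S₁ = [[6, 6], [6, 6]] = 6·[1, 1][1, 1]ᵀ, so take a₁ = [3, 1], b₁ = [0, 1], a₂ = [1, 1], b₂ = [1, 1].
Each slice is an integer combination of E₁ = a₁b₁ᵀ and E₂ = a₂b₂ᵀ: S₀ = −3·E₁ + 6·E₂, S₁ = 6·E₂, S₂ = −E₁ − 6·E₂; reading off coefficients, c₁ = [-3, 0, -1] and c₂ = [6, 6, -6].
Hence T = [3, 1] ⊗ [0, 1] ⊗ [-3, 0, -1] + [1, 1] ⊗ [1, 1] ⊗ [6, 6, -6], so rank(T) ≤ 2.
These bounds meet, so rank(T) = 2.

rank(T) = 2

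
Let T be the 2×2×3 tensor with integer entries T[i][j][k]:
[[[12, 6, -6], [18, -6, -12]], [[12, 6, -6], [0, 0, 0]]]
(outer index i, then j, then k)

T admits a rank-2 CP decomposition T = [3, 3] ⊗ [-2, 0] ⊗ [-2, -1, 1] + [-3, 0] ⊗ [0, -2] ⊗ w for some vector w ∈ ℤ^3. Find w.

w = [3, -1, -2]

Subtract the known terms from T to get the rank-1 residual R = [-3, 0] ⊗ [0, -2] ⊗ w, so R[i,j,k] = a[i]·b[j]·w[k]. Pick indices with nonzero a[0]·b[1] = (-3)·(-2) = 6. Only the fibre through (0,1,·) is needed: R[0,1,:] = T[0,1,:] − Σₗ aₗ[0]bₗ[1]cₗ = [18, -6, -12] − (3)·(0)·[-2, -1, 1] = [18, -6, -12]. Then w[k] = R[0,1,k] / 6 for each k, giving w = [18, -6, -12] / 6 = [3, -1, -2].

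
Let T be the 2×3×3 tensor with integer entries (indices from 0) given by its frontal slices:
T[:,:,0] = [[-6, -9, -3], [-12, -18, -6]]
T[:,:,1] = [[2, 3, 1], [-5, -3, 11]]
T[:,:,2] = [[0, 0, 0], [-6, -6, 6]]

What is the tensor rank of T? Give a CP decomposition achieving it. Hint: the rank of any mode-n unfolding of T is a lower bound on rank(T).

rank(T) = 2

Lower bound: in the mode-3 unfolding of T (rows indexed by k, columns by (i,j)) the 2×2 minor on rows k ∈ {0, 1}, columns (i,j) ∈ {(0,0), (1,0)} is det [[-6, -12], [2, -5]] = 54 ≠ 0, so that unfolding has rank ≥ 2 and hence rank(T) ≥ 2 (CP rank is at least every unfolding rank, though it can be larger).
Upper bound: with S_k = T[:,:,k], the two rank-1 terms a₁b₁ᵀ, a₂b₂ᵀ are the rank-1 members of the pencil x·S₀ + y·S₁.
The 2×2 minor of x·S₀ + y·S₁ on rows {0,1}, columns {0,1} is −27·xy + 9·y² = (-9)·(3·x − y)(y), vanishing at (x:y) = (1:3) and (1:0).
M₁ = S₀ + 3·S₁ = [[0, 0, 0], [-27, -27, 27]] = (-27)·[0, 1][1, 1, -1]ᵀ and M₂ = S₀ = [[-6, -9, -3], [-12, -18, -6]] = (-3)·[1, 2][2, 3, 1]ᵀ, so take a₁ = [0, 1], b₁ = [1, 1, -1], a₂ = [1, 2], b₂ = [2, 3, 1].
Each slice is an integer combination of E₁ = a₁b₁ᵀ and E₂ = a₂b₂ᵀ: S₀ = −3·E₂, S₁ = −9·E₁ + E₂, S₂ = −6·E₁; reading off coefficients, c₁ = [0, -9, -6] and c₂ = [-3, 1, 0].
Hence T = [0, 1] ∘ [1, 1, -1] ∘ [0, -9, -6] + [1, 2] ∘ [2, 3, 1] ∘ [-3, 1, 0], so rank(T) ≤ 2.
These bounds meet, so rank(T) = 2.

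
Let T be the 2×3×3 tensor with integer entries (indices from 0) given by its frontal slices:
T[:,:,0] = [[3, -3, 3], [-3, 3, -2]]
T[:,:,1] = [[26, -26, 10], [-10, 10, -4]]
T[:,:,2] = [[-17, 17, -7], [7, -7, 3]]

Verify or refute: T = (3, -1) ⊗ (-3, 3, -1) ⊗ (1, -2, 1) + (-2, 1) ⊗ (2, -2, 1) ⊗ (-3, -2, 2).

Yes

Reconstruct entrywise from the claimed factors. For example, T[0,2,1] = 10 and Σₗ aₗ[0]bₗ[2]cₗ[1] = (3)·(-1)·(-2) + (-2)·(1)·(-2) = 10; checking all 18 entries, every one matches. The claim holds.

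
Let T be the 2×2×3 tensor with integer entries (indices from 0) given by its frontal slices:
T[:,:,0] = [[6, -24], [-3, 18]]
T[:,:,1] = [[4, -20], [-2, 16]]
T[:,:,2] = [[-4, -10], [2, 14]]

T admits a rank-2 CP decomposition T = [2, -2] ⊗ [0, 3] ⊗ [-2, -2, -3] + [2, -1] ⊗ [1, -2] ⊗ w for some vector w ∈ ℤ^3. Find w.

w = [3, 2, -2]

Subtract the known terms from T to get the rank-1 residual R = [2, -1] ⊗ [1, -2] ⊗ w, so R[i,j,k] = a[i]·b[j]·w[k]. Pick indices with nonzero a[0]·b[0] = (2)·(1) = 2. Only the fibre through (0,0,·) is needed: R[0,0,:] = T[0,0,:] − Σₗ aₗ[0]bₗ[0]cₗ = [6, 4, -4] − (2)·(0)·[-2, -2, -3] = [6, 4, -4]. Then w[k] = R[0,0,k] / 2 for each k, giving w = [6, 4, -4] / 2 = [3, 2, -2].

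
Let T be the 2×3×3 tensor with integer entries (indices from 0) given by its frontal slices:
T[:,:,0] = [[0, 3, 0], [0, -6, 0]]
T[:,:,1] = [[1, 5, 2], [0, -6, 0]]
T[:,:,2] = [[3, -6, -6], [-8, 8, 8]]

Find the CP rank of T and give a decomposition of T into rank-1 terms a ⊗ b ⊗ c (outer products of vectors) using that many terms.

rank(T) = 3

Lower bound: the mode-3 unfolding of T (rows indexed by k, columns by (i,j) = (0,0), (0,1), (0,2), (1,0), (1,1), (1,2)) is [[0, 3, 0, 0, -6, 0], [1, 5, 2, 0, -6, 0], [3, -6, -6, -8, 8, 8]].
There the 3×3 minor on rows k ∈ {0, 1, 2}, columns (i,j) ∈ {(0,0), (0,1), (0,2)} is det [[0, 3, 0], [1, 5, 2], [3, -6, -6]] = 36 ≠ 0, so this unfolding has rank ≥ 3; CP rank is at least every unfolding rank, so rank(T) ≥ 3. (This is only a lower bound: in general the CP rank may exceed every unfolding rank, so we still need to exhibit 3 rank-1 terms summing to T.)
Upper bound: T is a sum of 3 rank-1 terms, T = [1, -2] ⊗ [1, -1, -1] ⊗ [-2, -2, 4] + [1, -2] ⊗ [2, 1, -2] ⊗ [1, 1, 0] + [1, 0] ⊗ [1, 2, 2] ⊗ [0, 1, -1] (written with every a and b primitive with positive leading entry and the scale carried by c; CP decompositions are not unique, and this one is verified by expanding entrywise), so rank(T) ≤ 3.
These bounds meet, so rank(T) = 3.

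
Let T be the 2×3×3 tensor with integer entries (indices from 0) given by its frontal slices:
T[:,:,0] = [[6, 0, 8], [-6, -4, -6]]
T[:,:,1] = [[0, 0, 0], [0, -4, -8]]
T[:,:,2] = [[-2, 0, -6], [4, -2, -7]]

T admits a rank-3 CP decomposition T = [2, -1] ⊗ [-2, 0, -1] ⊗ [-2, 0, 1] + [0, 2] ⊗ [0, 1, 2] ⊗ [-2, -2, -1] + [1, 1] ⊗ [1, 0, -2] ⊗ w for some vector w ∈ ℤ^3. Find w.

Subtract the known terms from T to get the rank-1 residual R = [1, 1] ⊗ [1, 0, -2] ⊗ w, so R[i,j,k] = a[i]·b[j]·w[k]. Pick indices with nonzero a[0]·b[0] = (1)·(1) = 1. Only the fibre through (0,0,·) is needed: R[0,0,:] = T[0,0,:] − Σₗ aₗ[0]bₗ[0]cₗ = [6, 0, -2] − (2)·(-2)·[-2, 0, 1] − (0)·(0)·[-2, -2, -1] = [-2, 0, 2]. Then w[k] = R[0,0,k] / 1 for each k, giving w = [-2, 0, 2] / 1 = [-2, 0, 2].

w = [-2, 0, 2]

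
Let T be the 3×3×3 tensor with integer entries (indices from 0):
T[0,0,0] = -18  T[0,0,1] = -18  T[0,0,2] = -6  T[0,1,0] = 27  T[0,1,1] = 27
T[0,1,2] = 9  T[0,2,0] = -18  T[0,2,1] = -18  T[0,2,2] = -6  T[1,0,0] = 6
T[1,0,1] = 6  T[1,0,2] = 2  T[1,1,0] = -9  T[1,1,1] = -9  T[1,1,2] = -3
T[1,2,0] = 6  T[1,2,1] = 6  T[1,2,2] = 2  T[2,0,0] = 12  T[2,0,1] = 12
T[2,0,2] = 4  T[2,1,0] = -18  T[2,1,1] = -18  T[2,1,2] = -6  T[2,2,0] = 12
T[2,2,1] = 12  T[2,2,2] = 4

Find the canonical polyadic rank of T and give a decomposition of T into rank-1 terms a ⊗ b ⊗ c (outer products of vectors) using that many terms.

Lower bound: T ≠ 0 (e.g. T[0,0,0] = -18), so rank(T) ≥ 1.
Upper bound: if T = a ⊗ b ⊗ c then every fibre of T is a multiple of the corresponding factor, so read the factors off the fibres through the nonzero entry T[0,0,0] = -18.
The mode-1 fibre T[:,0,0] = [-18, 6, 12] gives a = [3, -1, -2] (primitive direction); the mode-2 fibre T[0,:,0] = [-18, 27, -18] gives b = [2, -3, 2]; then c[k] = T[0,0,k] / (a[0]·b[0]) = [-18, -18, -6] / 6 = [-3, -3, -1].
Expanding [3, -1, -2] ⊗ [2, -3, 2] ⊗ [-3, -3, -1] reproduces all 27 entries of T, so T = [3, -1, -2] ⊗ [2, -3, 2] ⊗ [-3, -3, -1] and rank(T) ≤ 1.
These bounds meet, so rank(T) = 1.
Check entry T[0,1,1] = 27: (3)·(-3)·(-3) = 27.

rank(T) = 1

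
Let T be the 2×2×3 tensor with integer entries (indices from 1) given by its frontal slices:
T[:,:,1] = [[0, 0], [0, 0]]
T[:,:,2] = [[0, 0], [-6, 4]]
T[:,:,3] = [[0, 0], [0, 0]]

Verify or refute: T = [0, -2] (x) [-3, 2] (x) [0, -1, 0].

Yes

Reconstruct entrywise from the claimed factors. For example, T[2,2,3] = 0 and Σₗ aₗ[2]bₗ[2]cₗ[3] = (-2)·(2)·(0) = 0; checking all 12 entries, every one matches. The claim holds.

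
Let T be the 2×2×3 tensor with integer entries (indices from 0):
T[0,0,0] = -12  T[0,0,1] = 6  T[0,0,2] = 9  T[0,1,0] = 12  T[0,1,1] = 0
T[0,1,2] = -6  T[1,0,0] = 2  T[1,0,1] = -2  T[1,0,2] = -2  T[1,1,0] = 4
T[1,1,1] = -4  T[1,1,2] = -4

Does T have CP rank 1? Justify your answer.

The mode-1 unfolding of T (rows indexed by i, columns by (j,k) = (0,0), (0,1), (0,2), (1,0), (1,1), (1,2)) is [[-12, 6, 9, 12, 0, -6], [2, -2, -2, 4, -4, -4]].
There the 2×2 minor on rows i ∈ {0, 1}, columns (j,k) ∈ {(0,0), (0,1)} is det [[-12, 6], [2, -2]] = 12 ≠ 0, so this unfolding has rank ≥ 2; CP rank is at least every unfolding rank, so rank(T) ≥ 2.
In particular rank(T) ≥ 2 > 1, so T is not rank-1.

No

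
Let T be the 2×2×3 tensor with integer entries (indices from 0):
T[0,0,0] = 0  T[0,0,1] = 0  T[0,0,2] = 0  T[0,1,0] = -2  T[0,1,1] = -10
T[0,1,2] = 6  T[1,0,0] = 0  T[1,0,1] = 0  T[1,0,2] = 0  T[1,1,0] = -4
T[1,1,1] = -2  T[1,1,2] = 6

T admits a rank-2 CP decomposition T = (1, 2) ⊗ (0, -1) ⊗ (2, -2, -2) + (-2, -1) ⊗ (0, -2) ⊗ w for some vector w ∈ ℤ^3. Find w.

Subtract the known terms from T to get the rank-1 residual R = (-2, -1) ⊗ (0, -2) ⊗ w, so R[i,j,k] = a[i]·b[j]·w[k]. Pick indices with nonzero a[0]·b[1] = (-2)·(-2) = 4. Only the fibre through (0,1,·) is needed: R[0,1,:] = T[0,1,:] − Σₗ aₗ[0]bₗ[1]cₗ = [-2, -10, 6] − (1)·(-1)·(2, -2, -2) = [0, -12, 4]. Then w[k] = R[0,1,k] / 4 for each k, giving w = [0, -12, 4] / 4 = (0, -3, 1).

w = (0, -3, 1)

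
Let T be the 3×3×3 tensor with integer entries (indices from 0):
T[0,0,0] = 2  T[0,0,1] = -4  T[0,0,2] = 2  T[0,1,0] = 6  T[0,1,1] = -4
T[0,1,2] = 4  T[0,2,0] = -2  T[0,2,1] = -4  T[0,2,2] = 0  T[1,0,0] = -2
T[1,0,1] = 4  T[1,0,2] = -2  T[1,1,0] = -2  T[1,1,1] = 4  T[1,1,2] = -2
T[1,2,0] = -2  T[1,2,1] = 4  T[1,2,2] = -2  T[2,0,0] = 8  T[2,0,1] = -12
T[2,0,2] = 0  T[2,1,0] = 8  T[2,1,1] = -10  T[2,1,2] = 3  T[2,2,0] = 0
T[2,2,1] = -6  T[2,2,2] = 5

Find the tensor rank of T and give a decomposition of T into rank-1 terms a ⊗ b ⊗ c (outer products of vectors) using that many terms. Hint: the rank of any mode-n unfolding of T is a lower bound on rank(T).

rank(T) = 3

Lower bound: the mode-3 unfolding of T (rows indexed by k, columns by (i,j) = (0,0), (0,1), (0,2), (1,0), (1,1), (1,2), (2,0), (2,1), (2,2)) is [[2, 6, -2, -2, -2, -2, 8, 8, 0], [-4, -4, -4, 4, 4, 4, -12, -10, -6], [2, 4, 0, -2, -2, -2, 0, 3, 5]].
There the 3×3 minor on rows k ∈ {0, 1, 2}, columns (i,j) ∈ {(0,0), (0,1), (2,0)} is det [[2, 6, 8], [-4, -4, -12], [2, 4, 0]] = -112 ≠ 0, so this unfolding has rank ≥ 3; CP rank is at least every unfolding rank, so rank(T) ≥ 3. (This is only a lower bound: in general the CP rank may exceed every unfolding rank, so we still need to exhibit 3 rank-1 terms summing to T.)
Upper bound: T is a sum of 3 rank-1 terms, T = [0, 0, 1] ⊗ [2, 1, -1] ⊗ [2, -2, -2] + [1, -1, 2] ⊗ [1, 1, 1] ⊗ [2, -4, 2] + [2, 0, 1] ⊗ [0, 1, -1] ⊗ [2, 0, 1] (written with every a and b primitive with positive leading entry and the scale carried by c; CP decompositions are not unique, and this one is verified by expanding entrywise), so rank(T) ≤ 3.
These bounds meet, so rank(T) = 3.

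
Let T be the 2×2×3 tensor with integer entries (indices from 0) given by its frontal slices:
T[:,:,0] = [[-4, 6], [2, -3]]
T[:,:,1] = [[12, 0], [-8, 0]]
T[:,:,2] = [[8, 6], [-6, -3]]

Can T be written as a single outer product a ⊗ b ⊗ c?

No

The mode-1 unfolding of T (rows indexed by i, columns by (j,k) = (0,0), (0,1), (0,2), (1,0), (1,1), (1,2)) is [[-4, 12, 8, 6, 0, 6], [2, -8, -6, -3, 0, -3]].
There the 2×2 minor on rows i ∈ {0, 1}, columns (j,k) ∈ {(0,0), (0,1)} is det [[-4, 12], [2, -8]] = 8 ≠ 0, so this unfolding has rank ≥ 2; CP rank is at least every unfolding rank, so rank(T) ≥ 2.
In particular rank(T) ≥ 2 > 1, so T is not rank-1.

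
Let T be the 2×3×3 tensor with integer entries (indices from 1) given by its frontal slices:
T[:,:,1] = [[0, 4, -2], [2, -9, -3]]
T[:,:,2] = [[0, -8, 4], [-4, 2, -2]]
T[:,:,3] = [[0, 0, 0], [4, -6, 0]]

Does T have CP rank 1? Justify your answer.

The mode-2 unfolding of T (rows indexed by j, columns by (i,k) = (1,1), (1,2), (1,3), (2,1), (2,2), (2,3)) is [[0, 0, 0, 2, -4, 4], [4, -8, 0, -9, 2, -6], [-2, 4, 0, -3, -2, 0]].
There the 3×3 minor on rows j ∈ {1, 2, 3}, columns (i,k) ∈ {(1,1), (2,1), (2,2)} is det [[0, 2, -4], [4, -9, 2], [-2, -3, -2]] = 128 ≠ 0, so this unfolding has rank ≥ 3; CP rank is at least every unfolding rank, so rank(T) ≥ 3.
In particular rank(T) ≥ 3 > 1, so T is not rank-1.

No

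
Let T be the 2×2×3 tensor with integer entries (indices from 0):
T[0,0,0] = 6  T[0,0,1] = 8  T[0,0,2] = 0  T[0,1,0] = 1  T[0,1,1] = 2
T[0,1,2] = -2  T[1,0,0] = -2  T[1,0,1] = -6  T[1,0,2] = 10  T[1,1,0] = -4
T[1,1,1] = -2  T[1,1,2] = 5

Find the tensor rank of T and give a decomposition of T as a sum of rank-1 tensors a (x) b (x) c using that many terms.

Lower bound: the mode-3 unfolding of T (rows indexed by k, columns by (i,j) = (0,0), (0,1), (1,0), (1,1)) is [[6, 1, -2, -4], [8, 2, -6, -2], [0, -2, 10, 5]].
There the 3×3 minor on rows k ∈ {0, 1, 2}, columns (i,j) ∈ {(0,0), (0,1), (1,1)} is det [[6, 1, -4], [8, 2, -2], [0, -2, 5]] = 60 ≠ 0, so this unfolding has rank ≥ 3; CP rank is at least every unfolding rank, so rank(T) ≥ 3. (This is only a lower bound: in general the CP rank may exceed every unfolding rank, so we still need to exhibit 3 rank-1 terms summing to T.)
Upper bound: T is a sum of 3 rank-1 terms, T = [0, 1] (x) [0, 1] (x) [-2, 2, 1] + [1, -2] (x) [2, 1] (x) [1, 2, -2] + [2, 1] (x) [1, 0] (x) [2, 2, 2] (one valid choice — decompositions are not unique — normalised so each a, b is primitive with positive first nonzero entry; check it by expanding all entries), so rank(T) ≤ 3.
These bounds meet, so rank(T) = 3.

rank(T) = 3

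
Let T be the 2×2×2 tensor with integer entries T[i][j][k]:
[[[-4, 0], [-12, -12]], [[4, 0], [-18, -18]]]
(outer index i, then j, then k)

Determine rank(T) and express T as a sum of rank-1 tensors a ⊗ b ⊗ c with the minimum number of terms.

Lower bound: the mode-2 unfolding of T (rows indexed by j, columns by (i,k) = (0,0), (0,1), (1,0), (1,1)) is [[-4, 0, 4, 0], [-12, -12, -18, -18]].
There the 2×2 minor on rows j ∈ {0, 1}, columns (i,k) ∈ {(0,0), (0,1)} is det [[-4, 0], [-12, -12]] = 48 ≠ 0, so this unfolding has rank ≥ 2; CP rank is at least every unfolding rank, so rank(T) ≥ 2. (Unfolding ranks only ever bound the CP rank from below — rank(T) can be strictly larger than all of them — so the matching upper bound has to come from an explicit 2-term decomposition.)
Upper bound — finding two terms. Write S_k = T[:,:,k] for the frontal slices: S₀ = [[-4, -12], [4, -18]], S₁ = [[0, -12], [0, -18]].
If T = a₁ ⊗ b₁ ⊗ c₁ + a₂ ⊗ b₂ ⊗ c₂ then each S_k = c₁[k]·a₁b₁ᵀ + c₂[k]·a₂b₂ᵀ. S₀ and S₁ are linearly independent, so a₁b₁ᵀ and a₂b₂ᵀ must span the same plane of matrices: they are the rank-1 matrices of the form x·S₀ + y·S₁.
det(x·S₀ + y·S₁) is 120·x² + 120·xy = 120·(x + y)(x), vanishing at (x:y) = (1:-1) and (0:1).
M₁ = S₀ − S₁ = [[-4, 0], [4, 0]] = (-4)·[1, -1][1, 0]ᵀ and M₂ = S₁ = [[0, -12], [0, -18]] = (-6)·[2, 3][0, 1]ᵀ, so take a₁ = [1, -1], b₁ = [1, 0], a₂ = [2, 3], b₂ = [0, 1].
Each slice is an integer combination of E₁ = a₁b₁ᵀ and E₂ = a₂b₂ᵀ: S₀ = −4·E₁ − 6·E₂, S₁ = −6·E₂; reading off coefficients, c₁ = [-4, 0] and c₂ = [-6, -6].
Hence T = [1, -1] ⊗ [1, 0] ⊗ [-4, 0] + [2, 3] ⊗ [0, 1] ⊗ [-6, -6], so rank(T) ≤ 2.
These bounds meet, so rank(T) = 2.

rank(T) = 2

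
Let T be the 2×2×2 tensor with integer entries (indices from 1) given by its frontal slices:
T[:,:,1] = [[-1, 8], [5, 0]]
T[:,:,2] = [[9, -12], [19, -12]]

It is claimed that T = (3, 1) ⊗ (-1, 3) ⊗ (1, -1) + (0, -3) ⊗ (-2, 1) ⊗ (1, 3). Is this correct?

No

Reconstruct entry (1,1,1) from the claimed factors: Σₗ aₗ[1]bₗ[1]cₗ[1] = (3)·(-1)·(1) + (0)·(-2)·(1) = -3, but T[1,1,1] = -1. The claim is false.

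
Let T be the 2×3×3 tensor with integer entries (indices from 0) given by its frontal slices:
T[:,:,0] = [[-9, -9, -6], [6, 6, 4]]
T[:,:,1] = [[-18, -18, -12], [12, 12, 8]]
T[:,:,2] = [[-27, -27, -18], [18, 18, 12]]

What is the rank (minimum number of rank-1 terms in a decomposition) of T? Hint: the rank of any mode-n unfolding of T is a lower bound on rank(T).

1

Lower bound: T ≠ 0 (e.g. T[0,0,0] = -9), so rank(T) ≥ 1.
Upper bound: if T = a ⊗ b ⊗ c then every fibre of T is a multiple of the corresponding factor, so read the factors off the fibres through the nonzero entry T[0,0,0] = -9.
The mode-1 fibre T[:,0,0] = [-9, 6] gives a = [3, -2] (primitive direction); the mode-2 fibre T[0,:,0] = [-9, -9, -6] gives b = [3, 3, 2]; then c[k] = T[0,0,k] / (a[0]·b[0]) = [-9, -18, -27] / 9 = [-1, -2, -3].
Expanding [3, -2] ⊗ [3, 3, 2] ⊗ [-1, -2, -3] reproduces all 18 entries of T, so T = [3, -2] ⊗ [3, 3, 2] ⊗ [-1, -2, -3] and rank(T) ≤ 1.
These bounds meet, so rank(T) = 1.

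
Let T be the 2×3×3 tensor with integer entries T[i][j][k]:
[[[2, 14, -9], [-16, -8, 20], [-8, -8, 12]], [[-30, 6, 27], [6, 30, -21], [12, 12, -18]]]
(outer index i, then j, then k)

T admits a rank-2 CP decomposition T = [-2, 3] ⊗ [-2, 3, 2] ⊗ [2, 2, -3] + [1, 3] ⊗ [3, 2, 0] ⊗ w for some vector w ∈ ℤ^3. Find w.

Subtract the known terms from T to get the rank-1 residual R = [1, 3] ⊗ [3, 2, 0] ⊗ w, so R[i,j,k] = a[i]·b[j]·w[k]. Pick indices with nonzero a[0]·b[0] = (1)·(3) = 3. Only the fibre through (0,0,·) is needed: R[0,0,:] = T[0,0,:] − Σₗ aₗ[0]bₗ[0]cₗ = [2, 14, -9] − (-2)·(-2)·[2, 2, -3] = [-6, 6, 3]. Then w[k] = R[0,0,k] / 3 for each k, giving w = [-6, 6, 3] / 3 = [-2, 2, 1].

w = [-2, 2, 1]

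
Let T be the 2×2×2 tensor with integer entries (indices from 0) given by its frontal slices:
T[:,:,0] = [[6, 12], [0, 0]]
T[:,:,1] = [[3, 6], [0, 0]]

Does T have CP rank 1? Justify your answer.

If T = a ⊗ b ⊗ c then every fibre of T is a multiple of the corresponding factor, so read the factors off the fibres through the nonzero entry T[0,0,0] = 6.
The mode-1 fibre T[:,0,0] = [6, 0] gives a = [1, 0] (primitive direction); the mode-2 fibre T[0,:,0] = [6, 12] gives b = [1, 2]; then c[k] = T[0,0,k] / (a[0]·b[0]) = [6, 3] / 1 = [6, 3].
Expanding [1, 0] ⊗ [1, 2] ⊗ [6, 3] reproduces all 8 entries of T, so T = [1, 0] ⊗ [1, 2] ⊗ [6, 3] and rank(T) ≤ 1.
Equivalently every frontal slice T[:,:,k] is c[k] times the rank-1 matrix [1, 0] ⊗ [1, 2]. So T has rank 1 (it is nonzero).

Yes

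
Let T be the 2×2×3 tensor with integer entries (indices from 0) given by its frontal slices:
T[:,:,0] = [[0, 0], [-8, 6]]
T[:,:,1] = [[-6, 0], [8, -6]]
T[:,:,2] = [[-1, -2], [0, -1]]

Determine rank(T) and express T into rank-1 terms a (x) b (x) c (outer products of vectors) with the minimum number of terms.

Lower bound: the mode-3 unfolding of T (rows indexed by k, columns by (i,j) = (0,0), (0,1), (1,0), (1,1)) is [[0, 0, -8, 6], [-6, 0, 8, -6], [-1, -2, 0, -1]].
There the 3×3 minor on rows k ∈ {0, 1, 2}, columns (i,j) ∈ {(0,0), (0,1), (1,0)} is det [[0, 0, -8], [-6, 0, 8], [-1, -2, 0]] = -96 ≠ 0, so this unfolding has rank ≥ 3; CP rank is at least every unfolding rank, so rank(T) ≥ 3. (Flattening ranks never certify an upper bound on CP rank; for that we must actually write T with 3 rank-1 terms.)
Upper bound: T is a sum of 3 rank-1 terms, T = [1, -1] (x) [2, -1] (x) [2, -2, 1] + [1, 0] (x) [1, 0] (x) [-2, -4, -4] + [1, 2] (x) [1, -1] (x) [-2, 2, 1] (written with every a and b primitive with positive leading entry and the scale carried by c; CP decompositions are not unique, and this one is verified by expanding entrywise), so rank(T) ≤ 3.
These bounds meet, so rank(T) = 3.

rank(T) = 3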